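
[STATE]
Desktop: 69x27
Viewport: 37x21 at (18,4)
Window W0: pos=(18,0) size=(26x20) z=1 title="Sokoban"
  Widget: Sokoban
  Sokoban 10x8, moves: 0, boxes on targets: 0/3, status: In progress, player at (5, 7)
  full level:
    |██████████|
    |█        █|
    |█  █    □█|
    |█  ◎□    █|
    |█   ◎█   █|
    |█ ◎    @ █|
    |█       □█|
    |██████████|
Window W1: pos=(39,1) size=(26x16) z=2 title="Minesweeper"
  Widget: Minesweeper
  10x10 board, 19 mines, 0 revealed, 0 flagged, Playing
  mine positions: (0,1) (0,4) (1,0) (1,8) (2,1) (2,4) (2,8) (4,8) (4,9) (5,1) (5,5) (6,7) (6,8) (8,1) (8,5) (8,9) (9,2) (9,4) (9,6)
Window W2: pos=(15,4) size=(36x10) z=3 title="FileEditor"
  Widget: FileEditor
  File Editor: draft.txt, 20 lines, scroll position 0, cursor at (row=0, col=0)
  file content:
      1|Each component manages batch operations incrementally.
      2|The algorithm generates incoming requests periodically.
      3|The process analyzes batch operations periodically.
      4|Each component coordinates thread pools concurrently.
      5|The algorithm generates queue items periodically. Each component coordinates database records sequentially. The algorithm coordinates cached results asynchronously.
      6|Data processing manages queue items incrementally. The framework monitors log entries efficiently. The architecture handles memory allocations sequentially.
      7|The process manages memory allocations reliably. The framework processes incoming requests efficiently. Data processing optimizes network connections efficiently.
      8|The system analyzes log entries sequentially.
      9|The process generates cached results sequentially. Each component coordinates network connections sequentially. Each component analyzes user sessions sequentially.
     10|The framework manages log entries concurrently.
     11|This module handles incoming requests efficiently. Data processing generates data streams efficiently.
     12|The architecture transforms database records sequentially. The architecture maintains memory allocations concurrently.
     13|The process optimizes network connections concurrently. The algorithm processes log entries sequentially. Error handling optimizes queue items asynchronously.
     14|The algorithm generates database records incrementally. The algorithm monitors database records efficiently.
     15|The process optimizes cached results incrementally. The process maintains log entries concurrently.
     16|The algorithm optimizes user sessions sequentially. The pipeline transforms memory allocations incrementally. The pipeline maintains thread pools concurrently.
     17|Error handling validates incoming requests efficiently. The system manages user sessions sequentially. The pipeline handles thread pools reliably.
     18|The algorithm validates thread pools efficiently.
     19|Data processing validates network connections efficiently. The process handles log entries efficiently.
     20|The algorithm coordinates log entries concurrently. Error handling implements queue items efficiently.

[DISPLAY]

━━━━━━━━━━━━━━━━━━━━━━━━━━━━━━━━┓    
ileEditor                       ┃    
────────────────────────────────┨    
ch component manages batch oper▲┃    
e algorithm generates incoming █┃    
e process analyzes batch operat░┃    
ch component coordinates thread░┃    
e algorithm generates queue ite░┃    
ta processing manages queue ite▼┃    
━━━━━━━━━━━━━━━━━━━━━━━━━━━━━━━━┛    
┃                    ┃               
┃                    ┃               
┃                    ┗━━━━━━━━━━━━━━━
┃                        ┃           
┃                        ┃           
┗━━━━━━━━━━━━━━━━━━━━━━━━┛           
                                     
                                     
                                     
                                     
                                     


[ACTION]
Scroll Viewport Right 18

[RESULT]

━━━━━━━━━━━━━━━━━━┓             ┃    
                  ┃             ┃    
──────────────────┨             ┃    
anages batch oper▲┃             ┃    
nerates incoming █┃             ┃    
yzes batch operat░┃             ┃    
oordinates thread░┃             ┃    
nerates queue ite░┃             ┃    
manages queue ite▼┃             ┃    
━━━━━━━━━━━━━━━━━━┛             ┃    
       ┃                        ┃    
       ┃                        ┃    
       ┗━━━━━━━━━━━━━━━━━━━━━━━━┛    
           ┃                         
           ┃                         
━━━━━━━━━━━┛                         
                                     
                                     
                                     
                                     
                                     


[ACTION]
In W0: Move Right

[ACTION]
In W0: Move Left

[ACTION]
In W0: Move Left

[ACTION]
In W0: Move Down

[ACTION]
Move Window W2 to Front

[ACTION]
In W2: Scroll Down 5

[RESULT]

━━━━━━━━━━━━━━━━━━┓             ┃    
                  ┃             ┃    
──────────────────┨             ┃    
manages queue ite▲┃             ┃    
ges memory alloca░┃             ┃    
zes log entries s█┃             ┃    
rates cached resu░┃             ┃    
nages log entries░┃             ┃    
les incoming requ▼┃             ┃    
━━━━━━━━━━━━━━━━━━┛             ┃    
       ┃                        ┃    
       ┃                        ┃    
       ┗━━━━━━━━━━━━━━━━━━━━━━━━┛    
           ┃                         
           ┃                         
━━━━━━━━━━━┛                         
                                     
                                     
                                     
                                     
                                     


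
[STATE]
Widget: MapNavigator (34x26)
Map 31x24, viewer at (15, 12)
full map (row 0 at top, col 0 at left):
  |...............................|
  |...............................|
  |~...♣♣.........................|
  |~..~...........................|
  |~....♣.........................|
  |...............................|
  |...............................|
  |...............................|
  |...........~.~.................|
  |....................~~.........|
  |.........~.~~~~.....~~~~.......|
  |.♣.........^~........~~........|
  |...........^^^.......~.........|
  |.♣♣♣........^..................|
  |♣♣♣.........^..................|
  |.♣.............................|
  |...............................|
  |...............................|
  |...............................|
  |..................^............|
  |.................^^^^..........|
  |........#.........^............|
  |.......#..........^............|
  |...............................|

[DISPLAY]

                                  
  ............................... 
  ............................... 
  ~...♣♣......................... 
  ~..~........................... 
  ~....♣......................... 
  ............................... 
  ............................... 
  ............................... 
  ...........~.~................. 
  ....................~~......... 
  .........~.~~~~.....~~~~....... 
  .♣.........^~........~~........ 
  ...........^^^.@.....~......... 
  .♣♣♣........^.................. 
  ♣♣♣.........^.................. 
  .♣............................. 
  ............................... 
  ............................... 
  ............................... 
  ..................^............ 
  .................^^^^.......... 
  ........#.........^............ 
  .......#..........^............ 
  ............................... 
                                  


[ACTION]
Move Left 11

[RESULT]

                                  
             .....................
             .....................
             ~...♣♣...............
             ~..~.................
             ~....♣...............
             .....................
             .....................
             .....................
             ...........~.~.......
             ....................~
             .........~.~~~~.....~
             .♣.........^~........
             ....@......^^^.......
             .♣♣♣........^........
             ♣♣♣.........^........
             .♣...................
             .....................
             .....................
             .....................
             ..................^..
             .................^^^^
             ........#.........^..
             .......#..........^..
             .....................
                                  


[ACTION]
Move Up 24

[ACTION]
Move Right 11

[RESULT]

                                  
                                  
                                  
                                  
                                  
                                  
                                  
                                  
                                  
                                  
                                  
                                  
                                  
  ...............@............... 
  ............................... 
  ~...♣♣......................... 
  ~..~........................... 
  ~....♣......................... 
  ............................... 
  ............................... 
  ............................... 
  ...........~.~................. 
  ....................~~......... 
  .........~.~~~~.....~~~~....... 
  .♣.........^~........~~........ 
  ...........^^^.......~......... 


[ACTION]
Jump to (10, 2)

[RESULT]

                                  
                                  
                                  
                                  
                                  
                                  
                                  
                                  
                                  
                                  
                                  
       ...........................
       ...........................
       ~...♣♣....@................
       ~..~.......................
       ~....♣.....................
       ...........................
       ...........................
       ...........................
       ...........~.~.............
       ....................~~.....
       .........~.~~~~.....~~~~...
       .♣.........^~........~~....
       ...........^^^.......~.....
       .♣♣♣........^..............
       ♣♣♣.........^..............


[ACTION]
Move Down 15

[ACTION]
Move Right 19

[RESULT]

...................               
...................               
...................               
...................               
.~.................               
........~~.........               
~~~.....~~~~.......               
~........~~........               
^^.......~.........               
^..................               
^..................               
...................               
...................               
.................@.               
...................               
......^............               
.....^^^^..........               
......^............               
......^............               
...................               
                                  
                                  
                                  
                                  
                                  
                                  


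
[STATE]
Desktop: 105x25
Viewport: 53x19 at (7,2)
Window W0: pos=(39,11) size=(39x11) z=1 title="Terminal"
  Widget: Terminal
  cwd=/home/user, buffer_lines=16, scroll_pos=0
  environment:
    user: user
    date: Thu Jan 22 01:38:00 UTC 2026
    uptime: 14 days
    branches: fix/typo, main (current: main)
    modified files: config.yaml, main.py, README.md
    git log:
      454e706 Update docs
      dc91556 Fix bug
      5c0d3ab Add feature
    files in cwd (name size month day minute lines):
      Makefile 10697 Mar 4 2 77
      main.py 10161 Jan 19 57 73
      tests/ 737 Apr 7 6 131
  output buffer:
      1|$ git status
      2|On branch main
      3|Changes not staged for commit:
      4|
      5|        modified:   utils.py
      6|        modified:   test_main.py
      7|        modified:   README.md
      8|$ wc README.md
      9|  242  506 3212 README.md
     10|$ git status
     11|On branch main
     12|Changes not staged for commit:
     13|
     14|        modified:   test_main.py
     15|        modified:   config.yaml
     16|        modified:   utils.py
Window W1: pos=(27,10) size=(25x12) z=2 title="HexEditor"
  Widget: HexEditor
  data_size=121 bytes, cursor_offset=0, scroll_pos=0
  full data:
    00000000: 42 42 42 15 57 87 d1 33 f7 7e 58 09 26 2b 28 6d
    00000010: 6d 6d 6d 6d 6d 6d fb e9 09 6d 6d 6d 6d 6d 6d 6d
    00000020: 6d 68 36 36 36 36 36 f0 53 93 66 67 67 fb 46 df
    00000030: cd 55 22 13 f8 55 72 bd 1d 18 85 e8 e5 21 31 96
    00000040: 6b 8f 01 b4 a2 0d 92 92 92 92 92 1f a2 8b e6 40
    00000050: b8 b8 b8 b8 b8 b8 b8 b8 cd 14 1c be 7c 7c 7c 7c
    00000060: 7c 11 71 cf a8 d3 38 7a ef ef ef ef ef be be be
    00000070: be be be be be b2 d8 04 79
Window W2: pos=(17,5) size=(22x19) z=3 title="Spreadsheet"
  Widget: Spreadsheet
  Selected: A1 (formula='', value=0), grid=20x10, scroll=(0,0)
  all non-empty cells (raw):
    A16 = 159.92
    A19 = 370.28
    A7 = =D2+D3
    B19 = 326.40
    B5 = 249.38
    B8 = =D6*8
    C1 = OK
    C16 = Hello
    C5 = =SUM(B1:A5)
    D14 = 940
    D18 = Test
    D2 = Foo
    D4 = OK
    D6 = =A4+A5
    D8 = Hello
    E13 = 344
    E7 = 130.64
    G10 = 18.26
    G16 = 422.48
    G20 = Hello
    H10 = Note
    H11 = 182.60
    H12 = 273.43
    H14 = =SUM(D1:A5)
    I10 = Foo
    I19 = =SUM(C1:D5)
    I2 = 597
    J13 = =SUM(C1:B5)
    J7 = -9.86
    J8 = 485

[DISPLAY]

                                                     
                                                     
                                                     
          ┏━━━━━━━━━━━━━━━━━━━━┓                     
          ┃ Spreadsheet        ┃                     
          ┠────────────────────┨                     
          ┃A1:                 ┃                     
          ┃       A       B    ┃                     
          ┃--------------------┃━━━━━━━━━━━━┓        
          ┃  1      [0]       0┃            ┃━━━━━━━━
          ┃  2        0       0┃────────────┨        
          ┃  3        0       0┃2 42 42 15 5┃────────
          ┃  4        0       0┃d 6d 6d 6d 6┃        
          ┃  5        0  249.38┃d 68 36 36 3┃in      
          ┃  6        0       0┃d 55 22 13 f┃staged f
          ┃  7 #ERR!          0┃b 8f 01 b4 a┃        
          ┃  8        0       0┃8 b8 b8 b8 b┃fied:   
          ┃  9        0       0┃c 11 71 cf a┃fied:   
          ┃ 10        0       0┃e be be be b┃fied:   


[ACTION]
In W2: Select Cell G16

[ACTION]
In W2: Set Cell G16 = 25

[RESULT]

                                                     
                                                     
                                                     
          ┏━━━━━━━━━━━━━━━━━━━━┓                     
          ┃ Spreadsheet        ┃                     
          ┠────────────────────┨                     
          ┃G16: 25             ┃                     
          ┃       A       B    ┃                     
          ┃--------------------┃━━━━━━━━━━━━┓        
          ┃  1        0       0┃            ┃━━━━━━━━
          ┃  2        0       0┃────────────┨        
          ┃  3        0       0┃2 42 42 15 5┃────────
          ┃  4        0       0┃d 6d 6d 6d 6┃        
          ┃  5        0  249.38┃d 68 36 36 3┃in      
          ┃  6        0       0┃d 55 22 13 f┃staged f
          ┃  7 #ERR!          0┃b 8f 01 b4 a┃        
          ┃  8        0       0┃8 b8 b8 b8 b┃fied:   
          ┃  9        0       0┃c 11 71 cf a┃fied:   
          ┃ 10        0       0┃e be be be b┃fied:   


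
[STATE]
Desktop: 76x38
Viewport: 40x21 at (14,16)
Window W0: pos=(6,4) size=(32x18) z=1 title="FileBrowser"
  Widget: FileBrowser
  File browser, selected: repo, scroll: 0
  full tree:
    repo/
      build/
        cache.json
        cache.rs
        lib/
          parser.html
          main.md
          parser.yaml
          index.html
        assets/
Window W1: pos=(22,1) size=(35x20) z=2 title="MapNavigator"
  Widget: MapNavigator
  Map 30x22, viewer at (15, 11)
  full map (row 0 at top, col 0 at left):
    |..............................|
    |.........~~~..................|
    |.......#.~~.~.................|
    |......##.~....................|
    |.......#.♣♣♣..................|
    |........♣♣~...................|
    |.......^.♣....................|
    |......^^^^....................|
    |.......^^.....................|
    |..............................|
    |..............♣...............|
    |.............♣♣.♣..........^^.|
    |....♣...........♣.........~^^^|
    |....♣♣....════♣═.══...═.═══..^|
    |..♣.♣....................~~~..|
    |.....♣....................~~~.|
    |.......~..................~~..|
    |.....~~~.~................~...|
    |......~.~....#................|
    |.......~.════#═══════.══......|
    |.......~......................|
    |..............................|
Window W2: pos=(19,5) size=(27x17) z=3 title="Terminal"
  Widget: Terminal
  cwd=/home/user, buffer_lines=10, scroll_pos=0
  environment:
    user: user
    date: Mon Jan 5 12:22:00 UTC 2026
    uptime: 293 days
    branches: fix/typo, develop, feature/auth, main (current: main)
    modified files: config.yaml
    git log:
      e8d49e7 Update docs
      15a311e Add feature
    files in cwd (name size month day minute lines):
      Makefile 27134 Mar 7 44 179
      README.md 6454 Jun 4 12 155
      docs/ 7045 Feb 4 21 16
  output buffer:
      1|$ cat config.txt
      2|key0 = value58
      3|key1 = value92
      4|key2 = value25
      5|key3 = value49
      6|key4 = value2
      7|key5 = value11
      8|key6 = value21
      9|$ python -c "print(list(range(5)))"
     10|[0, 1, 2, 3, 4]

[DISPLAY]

     ┃$ python -c "print(list(r┃....~~~.
     ┃[0, 1, 2, 3, 4]          ┃....~~..
     ┃$ █                      ┃....~...
     ┃                         ┃........
     ┃                         ┃━━━━━━━━
━━━━━┗━━━━━━━━━━━━━━━━━━━━━━━━━┛        
                                        
                                        
                                        
                                        
                                        
                                        
                                        
                                        
                                        
                                        
                                        
                                        
                                        
                                        
                                        


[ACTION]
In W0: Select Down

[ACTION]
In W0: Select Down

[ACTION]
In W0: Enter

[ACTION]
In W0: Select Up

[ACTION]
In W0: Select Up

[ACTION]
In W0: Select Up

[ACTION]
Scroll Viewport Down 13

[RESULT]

     ┃[0, 1, 2, 3, 4]          ┃....~~..
     ┃$ █                      ┃....~...
     ┃                         ┃........
     ┃                         ┃━━━━━━━━
━━━━━┗━━━━━━━━━━━━━━━━━━━━━━━━━┛        
                                        
                                        
                                        
                                        
                                        
                                        
                                        
                                        
                                        
                                        
                                        
                                        
                                        
                                        
                                        
                                        


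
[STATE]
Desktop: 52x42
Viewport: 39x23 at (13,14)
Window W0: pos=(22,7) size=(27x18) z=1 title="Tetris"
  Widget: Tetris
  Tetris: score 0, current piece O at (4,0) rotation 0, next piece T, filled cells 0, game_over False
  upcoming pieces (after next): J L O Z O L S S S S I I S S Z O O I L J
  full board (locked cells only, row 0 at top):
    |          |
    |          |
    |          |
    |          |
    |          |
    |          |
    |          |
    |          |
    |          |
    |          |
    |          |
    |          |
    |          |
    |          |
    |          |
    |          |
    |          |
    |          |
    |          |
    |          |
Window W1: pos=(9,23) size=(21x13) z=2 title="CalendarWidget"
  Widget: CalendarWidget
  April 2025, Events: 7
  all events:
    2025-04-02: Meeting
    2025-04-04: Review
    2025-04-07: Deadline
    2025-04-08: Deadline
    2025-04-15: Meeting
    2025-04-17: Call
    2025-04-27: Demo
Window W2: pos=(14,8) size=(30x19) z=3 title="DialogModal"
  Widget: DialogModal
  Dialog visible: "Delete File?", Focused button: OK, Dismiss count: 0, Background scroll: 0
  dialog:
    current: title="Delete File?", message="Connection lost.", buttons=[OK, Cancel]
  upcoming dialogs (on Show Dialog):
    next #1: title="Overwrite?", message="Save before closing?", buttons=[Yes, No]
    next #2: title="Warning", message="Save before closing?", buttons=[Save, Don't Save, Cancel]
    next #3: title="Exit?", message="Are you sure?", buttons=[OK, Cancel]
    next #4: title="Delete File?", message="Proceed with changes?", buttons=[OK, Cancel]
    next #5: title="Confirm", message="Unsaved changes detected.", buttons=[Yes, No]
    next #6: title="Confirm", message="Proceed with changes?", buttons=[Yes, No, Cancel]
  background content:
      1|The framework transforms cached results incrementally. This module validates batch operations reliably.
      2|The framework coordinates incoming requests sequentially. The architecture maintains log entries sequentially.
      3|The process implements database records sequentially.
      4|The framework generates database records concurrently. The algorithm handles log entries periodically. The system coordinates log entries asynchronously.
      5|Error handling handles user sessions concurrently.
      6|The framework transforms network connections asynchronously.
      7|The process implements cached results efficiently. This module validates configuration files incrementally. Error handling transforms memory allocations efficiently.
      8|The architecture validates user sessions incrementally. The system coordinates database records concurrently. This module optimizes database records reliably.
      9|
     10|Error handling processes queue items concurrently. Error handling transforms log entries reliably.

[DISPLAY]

 ┃The framework generates data┃    ┃   
 ┃Error handling handles user ┃    ┃   
 ┃The ┌──────────────────┐ net┃    ┃   
 ┃The │   Delete File?   │ache┃    ┃   
 ┃The │ Connection lost. │es u┃    ┃   
 ┃    │  [OK]  Cancel    │    ┃    ┃   
 ┃Erro└──────────────────┘ que┃    ┃   
 ┃                            ┃    ┃   
 ┃                            ┃    ┃   
━┃                            ┃    ┃   
l┃                            ┃━━━━┛   
─┃                            ┃        
 ┗━━━━━━━━━━━━━━━━━━━━━━━━━━━━┛        
Tu We Th Fr Sa S┃                      
 1  2*  3  4*  5┃                      
  8*  9 10 11 12┃                      
15* 16 17* 18 19┃                      
22 23 24 25 26 2┃                      
29 30           ┃                      
                ┃                      
                ┃                      
━━━━━━━━━━━━━━━━┛                      
                                       


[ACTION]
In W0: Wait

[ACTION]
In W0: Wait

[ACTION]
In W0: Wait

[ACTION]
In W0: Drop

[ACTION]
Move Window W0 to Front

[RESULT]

 ┃The fra┃          │              ┃   
 ┃Error h┃          │              ┃   
 ┃The ┌──┃          │Score:        ┃   
 ┃The │  ┃          │0             ┃   
 ┃The │ C┃          │              ┃   
 ┃    │  ┃          │              ┃   
 ┃Erro└──┃          │              ┃   
 ┃       ┃          │              ┃   
 ┃       ┃          │              ┃   
━┃       ┃          │              ┃   
l┃       ┗━━━━━━━━━━━━━━━━━━━━━━━━━┛   
─┃                            ┃        
 ┗━━━━━━━━━━━━━━━━━━━━━━━━━━━━┛        
Tu We Th Fr Sa S┃                      
 1  2*  3  4*  5┃                      
  8*  9 10 11 12┃                      
15* 16 17* 18 19┃                      
22 23 24 25 26 2┃                      
29 30           ┃                      
                ┃                      
                ┃                      
━━━━━━━━━━━━━━━━┛                      
                                       


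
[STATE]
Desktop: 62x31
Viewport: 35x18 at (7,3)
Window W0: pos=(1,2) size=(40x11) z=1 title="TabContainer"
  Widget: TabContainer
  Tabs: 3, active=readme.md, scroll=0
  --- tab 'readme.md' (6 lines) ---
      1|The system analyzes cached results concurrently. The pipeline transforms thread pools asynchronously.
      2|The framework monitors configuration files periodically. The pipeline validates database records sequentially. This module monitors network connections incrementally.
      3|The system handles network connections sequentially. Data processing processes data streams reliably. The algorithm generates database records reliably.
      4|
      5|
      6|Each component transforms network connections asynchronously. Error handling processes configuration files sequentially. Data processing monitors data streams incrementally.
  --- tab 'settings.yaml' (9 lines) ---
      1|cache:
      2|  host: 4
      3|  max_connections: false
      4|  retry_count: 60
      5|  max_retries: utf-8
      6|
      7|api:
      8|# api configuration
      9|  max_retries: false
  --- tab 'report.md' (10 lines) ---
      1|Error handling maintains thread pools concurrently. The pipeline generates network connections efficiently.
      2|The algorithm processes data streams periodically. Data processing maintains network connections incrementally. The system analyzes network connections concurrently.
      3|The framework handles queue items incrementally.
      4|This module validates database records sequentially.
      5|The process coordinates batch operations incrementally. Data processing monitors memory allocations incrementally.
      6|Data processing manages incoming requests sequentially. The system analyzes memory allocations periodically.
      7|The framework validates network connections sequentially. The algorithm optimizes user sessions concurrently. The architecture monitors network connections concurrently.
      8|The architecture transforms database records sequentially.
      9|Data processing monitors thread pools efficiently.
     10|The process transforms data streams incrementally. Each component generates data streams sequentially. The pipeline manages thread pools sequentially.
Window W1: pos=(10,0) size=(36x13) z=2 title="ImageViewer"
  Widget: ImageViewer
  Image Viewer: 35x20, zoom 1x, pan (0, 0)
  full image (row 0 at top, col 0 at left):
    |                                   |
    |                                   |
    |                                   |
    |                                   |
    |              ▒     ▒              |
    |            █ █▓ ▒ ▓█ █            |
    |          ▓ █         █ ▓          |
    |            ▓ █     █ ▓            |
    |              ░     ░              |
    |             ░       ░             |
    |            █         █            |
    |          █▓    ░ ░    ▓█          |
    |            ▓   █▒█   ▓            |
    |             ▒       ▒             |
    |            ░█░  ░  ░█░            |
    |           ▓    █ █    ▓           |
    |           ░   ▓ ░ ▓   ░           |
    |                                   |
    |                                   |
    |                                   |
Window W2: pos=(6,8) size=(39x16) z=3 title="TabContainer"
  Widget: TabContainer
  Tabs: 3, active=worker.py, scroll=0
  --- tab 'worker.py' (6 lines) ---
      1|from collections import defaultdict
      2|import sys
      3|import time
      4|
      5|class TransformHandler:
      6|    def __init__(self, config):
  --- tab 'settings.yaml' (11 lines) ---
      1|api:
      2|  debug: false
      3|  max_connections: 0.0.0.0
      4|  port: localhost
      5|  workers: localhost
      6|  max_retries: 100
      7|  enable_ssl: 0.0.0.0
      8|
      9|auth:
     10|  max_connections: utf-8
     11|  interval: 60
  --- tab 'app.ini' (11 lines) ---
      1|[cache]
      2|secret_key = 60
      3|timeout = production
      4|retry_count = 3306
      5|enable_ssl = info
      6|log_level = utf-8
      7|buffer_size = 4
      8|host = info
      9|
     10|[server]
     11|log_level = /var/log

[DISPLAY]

ont┃                               
───┃                               
me.┃                               
───┃                               
yst┃              ▒     ▒          
━━━━━━━━━━━━━━━━━━━━━━━━━━━━━━━━━━━
 TabContainer                      
───────────────────────────────────
[worker.py]│ settings.yaml │ app.in
───────────────────────────────────
from collections import defaultdict
import sys                         
import time                        
                                   
class TransformHandler:            
    def __init__(self, config):    
                                   
                                   


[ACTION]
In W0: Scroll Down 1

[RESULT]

ont┃                               
───┃                               
me.┃                               
───┃                               
ram┃              ▒     ▒          
━━━━━━━━━━━━━━━━━━━━━━━━━━━━━━━━━━━
 TabContainer                      
───────────────────────────────────
[worker.py]│ settings.yaml │ app.in
───────────────────────────────────
from collections import defaultdict
import sys                         
import time                        
                                   
class TransformHandler:            
    def __init__(self, config):    
                                   
                                   


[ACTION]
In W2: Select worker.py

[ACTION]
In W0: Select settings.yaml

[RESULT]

ont┃                               
───┃                               
me.┃                               
───┃                               
:  ┃              ▒     ▒          
━━━━━━━━━━━━━━━━━━━━━━━━━━━━━━━━━━━
 TabContainer                      
───────────────────────────────────
[worker.py]│ settings.yaml │ app.in
───────────────────────────────────
from collections import defaultdict
import sys                         
import time                        
                                   
class TransformHandler:            
    def __init__(self, config):    
                                   
                                   


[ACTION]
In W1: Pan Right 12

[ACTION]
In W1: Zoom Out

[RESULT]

ont┃                               
───┃                               
me.┃                               
───┃                               
:  ┃  ▒     ▒                      
━━━━━━━━━━━━━━━━━━━━━━━━━━━━━━━━━━━
 TabContainer                      
───────────────────────────────────
[worker.py]│ settings.yaml │ app.in
───────────────────────────────────
from collections import defaultdict
import sys                         
import time                        
                                   
class TransformHandler:            
    def __init__(self, config):    
                                   
                                   


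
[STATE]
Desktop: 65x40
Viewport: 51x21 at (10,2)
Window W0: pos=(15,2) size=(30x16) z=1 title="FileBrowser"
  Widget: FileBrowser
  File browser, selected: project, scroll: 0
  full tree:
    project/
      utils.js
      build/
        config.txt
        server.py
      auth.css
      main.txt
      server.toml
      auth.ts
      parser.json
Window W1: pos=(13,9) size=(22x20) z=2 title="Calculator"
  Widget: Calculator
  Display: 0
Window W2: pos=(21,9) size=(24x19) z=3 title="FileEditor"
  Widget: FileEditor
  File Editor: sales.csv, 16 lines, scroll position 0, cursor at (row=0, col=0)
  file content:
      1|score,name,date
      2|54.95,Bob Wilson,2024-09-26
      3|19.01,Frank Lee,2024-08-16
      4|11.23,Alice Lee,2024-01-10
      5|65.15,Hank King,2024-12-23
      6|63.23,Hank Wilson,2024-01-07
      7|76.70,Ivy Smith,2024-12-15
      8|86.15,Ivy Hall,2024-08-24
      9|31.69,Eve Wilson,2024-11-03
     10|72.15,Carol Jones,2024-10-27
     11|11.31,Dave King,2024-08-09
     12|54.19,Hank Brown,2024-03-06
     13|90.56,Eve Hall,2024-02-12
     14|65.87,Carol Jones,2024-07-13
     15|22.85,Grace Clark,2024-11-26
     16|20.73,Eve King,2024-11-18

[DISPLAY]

     ┏━━━━━━━━━━━━━━━━━━━━━━━━━━━━┓                
     ┃ FileBrowser                ┃                
     ┠────────────────────────────┨                
     ┃> [-] project/              ┃                
     ┃    utils.js                ┃                
     ┃    [+] build/              ┃                
     ┃    auth.css                ┃                
   ┏━━━━━━━┏━━━━━━━━━━━━━━━━━━━━━━┓                
   ┃ Calcul┃ FileEditor           ┃                
   ┠───────┠──────────────────────┨                
   ┃       ┃█core,name,date      ▲┃                
   ┃┌───┬──┃54.95,Bob Wilson,2024█┃                
   ┃│ 7 │ 8┃19.01,Frank Lee,2024-░┃                
   ┃├───┼──┃11.23,Alice Lee,2024-░┃                
   ┃│ 4 │ 5┃65.15,Hank King,2024-░┃                
   ┃├───┼──┃63.23,Hank Wilson,202░┃                
   ┃│ 1 │ 2┃76.70,Ivy Smith,2024-░┃                
   ┃├───┼──┃86.15,Ivy Hall,2024-0░┃                
   ┃│ 0 │ .┃31.69,Eve Wilson,2024░┃                
   ┃├───┼──┃72.15,Carol Jones,202░┃                
   ┃│ C │ M┃11.31,Dave King,2024-░┃                


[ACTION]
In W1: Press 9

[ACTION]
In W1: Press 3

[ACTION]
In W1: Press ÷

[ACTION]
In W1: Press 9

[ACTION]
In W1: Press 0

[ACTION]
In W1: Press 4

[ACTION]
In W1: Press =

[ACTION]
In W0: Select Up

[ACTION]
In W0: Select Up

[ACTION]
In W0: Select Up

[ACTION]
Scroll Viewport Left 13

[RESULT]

               ┏━━━━━━━━━━━━━━━━━━━━━━━━━━━━┓      
               ┃ FileBrowser                ┃      
               ┠────────────────────────────┨      
               ┃> [-] project/              ┃      
               ┃    utils.js                ┃      
               ┃    [+] build/              ┃      
               ┃    auth.css                ┃      
             ┏━━━━━━━┏━━━━━━━━━━━━━━━━━━━━━━┓      
             ┃ Calcul┃ FileEditor           ┃      
             ┠───────┠──────────────────────┨      
             ┃       ┃█core,name,date      ▲┃      
             ┃┌───┬──┃54.95,Bob Wilson,2024█┃      
             ┃│ 7 │ 8┃19.01,Frank Lee,2024-░┃      
             ┃├───┼──┃11.23,Alice Lee,2024-░┃      
             ┃│ 4 │ 5┃65.15,Hank King,2024-░┃      
             ┃├───┼──┃63.23,Hank Wilson,202░┃      
             ┃│ 1 │ 2┃76.70,Ivy Smith,2024-░┃      
             ┃├───┼──┃86.15,Ivy Hall,2024-0░┃      
             ┃│ 0 │ .┃31.69,Eve Wilson,2024░┃      
             ┃├───┼──┃72.15,Carol Jones,202░┃      
             ┃│ C │ M┃11.31,Dave King,2024-░┃      


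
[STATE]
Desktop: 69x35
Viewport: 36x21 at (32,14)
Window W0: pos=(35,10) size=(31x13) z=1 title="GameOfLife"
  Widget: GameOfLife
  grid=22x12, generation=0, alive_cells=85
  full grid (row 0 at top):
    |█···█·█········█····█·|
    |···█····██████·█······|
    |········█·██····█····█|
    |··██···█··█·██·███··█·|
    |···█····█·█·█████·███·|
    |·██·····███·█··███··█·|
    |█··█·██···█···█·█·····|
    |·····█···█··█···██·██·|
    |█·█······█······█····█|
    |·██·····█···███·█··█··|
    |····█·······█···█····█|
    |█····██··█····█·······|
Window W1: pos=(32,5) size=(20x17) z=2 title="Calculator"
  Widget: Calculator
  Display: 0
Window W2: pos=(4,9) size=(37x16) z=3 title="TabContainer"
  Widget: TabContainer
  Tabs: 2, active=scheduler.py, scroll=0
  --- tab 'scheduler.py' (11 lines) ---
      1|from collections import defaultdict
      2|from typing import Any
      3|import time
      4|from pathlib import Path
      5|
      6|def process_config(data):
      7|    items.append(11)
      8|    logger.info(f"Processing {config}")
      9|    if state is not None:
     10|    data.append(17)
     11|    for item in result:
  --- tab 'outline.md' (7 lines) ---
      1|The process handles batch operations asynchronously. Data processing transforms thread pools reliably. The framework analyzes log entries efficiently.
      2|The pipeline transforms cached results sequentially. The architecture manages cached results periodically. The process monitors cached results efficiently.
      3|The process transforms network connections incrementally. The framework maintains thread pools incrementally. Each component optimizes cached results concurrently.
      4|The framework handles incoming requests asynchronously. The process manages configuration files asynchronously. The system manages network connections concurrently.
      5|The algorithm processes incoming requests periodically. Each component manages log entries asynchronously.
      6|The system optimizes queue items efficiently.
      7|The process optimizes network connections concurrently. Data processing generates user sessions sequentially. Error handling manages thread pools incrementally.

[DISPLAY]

aultdict┃│ 3 │ - │ ┃█····█       ┃  
        ┃┼───┼───┤ ┃██··█·       ┃  
        ┃│ = │ + │ ┃█·███·       ┃  
        ┃┼───┼───┤ ┃██··█·       ┃  
        ┃│ MR│ M+│ ┃█·····       ┃  
        ┃┴───┴───┘ ┃██·██·       ┃  
        ┃          ┃█····█       ┃  
g {confi┃━━━━━━━━━━┛█··█··       ┃  
        ┃━━━━━━━━━━━━━━━━━━━━━━━━┛  
        ┃                           
━━━━━━━━┛                           
                                    
                                    
                                    
                                    
                                    
                                    
                                    
                                    
                                    
                                    


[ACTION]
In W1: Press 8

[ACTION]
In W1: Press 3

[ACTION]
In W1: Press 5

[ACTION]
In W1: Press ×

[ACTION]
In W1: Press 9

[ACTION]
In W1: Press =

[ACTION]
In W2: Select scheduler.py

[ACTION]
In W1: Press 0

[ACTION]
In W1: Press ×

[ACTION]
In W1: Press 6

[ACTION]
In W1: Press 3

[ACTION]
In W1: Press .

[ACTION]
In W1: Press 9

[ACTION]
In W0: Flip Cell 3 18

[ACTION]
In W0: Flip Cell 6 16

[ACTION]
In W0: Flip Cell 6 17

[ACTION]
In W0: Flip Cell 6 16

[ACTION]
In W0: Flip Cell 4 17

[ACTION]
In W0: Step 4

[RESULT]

aultdict┃│ 3 │ - │ ┃······       ┃  
        ┃┼───┼───┤ ┃······       ┃  
        ┃│ = │ + │ ┃···███       ┃  
        ┃┼───┼───┤ ┃······       ┃  
        ┃│ MR│ M+│ ┃··█··█       ┃  
        ┃┴───┴───┘ ┃··█···       ┃  
        ┃          ┃····█·       ┃  
g {confi┃━━━━━━━━━━┛··██··       ┃  
        ┃━━━━━━━━━━━━━━━━━━━━━━━━┛  
        ┃                           
━━━━━━━━┛                           
                                    
                                    
                                    
                                    
                                    
                                    
                                    
                                    
                                    
                                    
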